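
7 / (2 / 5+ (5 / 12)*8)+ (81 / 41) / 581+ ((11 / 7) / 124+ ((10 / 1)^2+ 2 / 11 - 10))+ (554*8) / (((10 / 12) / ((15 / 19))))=5297820178743 / 1234690072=4290.81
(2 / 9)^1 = 2 / 9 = 0.22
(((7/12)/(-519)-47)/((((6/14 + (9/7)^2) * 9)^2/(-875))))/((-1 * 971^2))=-0.00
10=10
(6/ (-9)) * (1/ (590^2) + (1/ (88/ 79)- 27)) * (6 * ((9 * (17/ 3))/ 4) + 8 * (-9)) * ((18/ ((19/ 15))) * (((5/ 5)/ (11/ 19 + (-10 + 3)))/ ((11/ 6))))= -94.53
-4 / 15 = -0.27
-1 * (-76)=76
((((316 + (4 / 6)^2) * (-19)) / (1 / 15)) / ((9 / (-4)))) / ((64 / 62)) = 1048420 / 27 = 38830.37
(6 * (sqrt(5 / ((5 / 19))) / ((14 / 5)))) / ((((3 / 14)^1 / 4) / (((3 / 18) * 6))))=40 * sqrt(19)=174.36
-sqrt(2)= -1.41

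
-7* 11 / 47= -77 / 47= -1.64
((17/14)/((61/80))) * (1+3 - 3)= 680/427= 1.59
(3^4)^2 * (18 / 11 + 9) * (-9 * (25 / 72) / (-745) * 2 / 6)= 97.57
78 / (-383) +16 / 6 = 2830 / 1149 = 2.46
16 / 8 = 2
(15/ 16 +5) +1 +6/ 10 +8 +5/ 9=11587/ 720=16.09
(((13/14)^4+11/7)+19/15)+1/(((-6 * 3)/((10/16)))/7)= 2885671/864360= 3.34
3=3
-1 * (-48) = 48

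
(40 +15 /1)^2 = 3025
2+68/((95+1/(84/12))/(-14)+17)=1083/125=8.66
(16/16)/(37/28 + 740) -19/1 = -394355/20757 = -19.00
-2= -2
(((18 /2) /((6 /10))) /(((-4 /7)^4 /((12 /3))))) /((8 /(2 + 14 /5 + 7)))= 424977 /512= 830.03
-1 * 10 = -10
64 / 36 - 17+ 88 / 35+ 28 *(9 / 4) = 50.29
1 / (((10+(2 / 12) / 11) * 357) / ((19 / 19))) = 22 / 78659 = 0.00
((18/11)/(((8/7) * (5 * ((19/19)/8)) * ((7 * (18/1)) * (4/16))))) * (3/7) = 12/385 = 0.03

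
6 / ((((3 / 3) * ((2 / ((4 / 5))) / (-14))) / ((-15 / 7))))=72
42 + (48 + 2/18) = 811/9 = 90.11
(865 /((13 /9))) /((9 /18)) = 15570 /13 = 1197.69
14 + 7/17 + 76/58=7751/493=15.72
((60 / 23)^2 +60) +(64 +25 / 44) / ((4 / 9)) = 19745841 / 93104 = 212.08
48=48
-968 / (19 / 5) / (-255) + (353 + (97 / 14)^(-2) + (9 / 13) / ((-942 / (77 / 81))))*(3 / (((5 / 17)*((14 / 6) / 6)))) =6031137894524737 / 651295825635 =9260.21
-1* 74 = -74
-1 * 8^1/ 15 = -8/ 15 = -0.53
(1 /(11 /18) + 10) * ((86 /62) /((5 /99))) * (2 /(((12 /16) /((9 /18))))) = 66048 /155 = 426.12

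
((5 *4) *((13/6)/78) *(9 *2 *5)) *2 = 100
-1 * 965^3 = -898632125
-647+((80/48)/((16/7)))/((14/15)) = -646.22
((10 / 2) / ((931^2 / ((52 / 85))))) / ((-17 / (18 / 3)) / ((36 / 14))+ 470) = 5616 / 746191944617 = 0.00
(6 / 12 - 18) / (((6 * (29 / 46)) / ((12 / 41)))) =-1610 / 1189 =-1.35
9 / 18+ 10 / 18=19 / 18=1.06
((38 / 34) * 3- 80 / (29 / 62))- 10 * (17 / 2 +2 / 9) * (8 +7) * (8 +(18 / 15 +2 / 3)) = -58020743 / 4437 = -13076.57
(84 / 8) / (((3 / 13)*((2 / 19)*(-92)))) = -1729 / 368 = -4.70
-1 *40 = -40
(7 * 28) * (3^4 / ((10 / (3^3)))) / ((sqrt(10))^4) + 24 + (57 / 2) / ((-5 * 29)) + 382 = 3024901 / 3625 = 834.46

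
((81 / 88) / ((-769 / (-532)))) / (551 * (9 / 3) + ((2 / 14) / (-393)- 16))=29636523 / 76188284348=0.00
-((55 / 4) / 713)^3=-166375 / 23197894208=-0.00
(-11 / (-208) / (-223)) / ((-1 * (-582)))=-11 / 26995488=-0.00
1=1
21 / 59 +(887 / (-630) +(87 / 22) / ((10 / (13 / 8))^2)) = -495919189 / 523353600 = -0.95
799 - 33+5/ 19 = 14559/ 19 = 766.26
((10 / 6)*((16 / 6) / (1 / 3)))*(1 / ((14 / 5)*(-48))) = -25 / 252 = -0.10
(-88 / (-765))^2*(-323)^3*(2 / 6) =-902973632 / 6075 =-148637.63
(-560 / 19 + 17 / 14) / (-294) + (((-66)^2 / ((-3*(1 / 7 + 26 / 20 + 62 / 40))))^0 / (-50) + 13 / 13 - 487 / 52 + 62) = 682564087 / 12708150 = 53.71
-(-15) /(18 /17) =85 /6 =14.17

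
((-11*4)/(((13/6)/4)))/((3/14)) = -4928/13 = -379.08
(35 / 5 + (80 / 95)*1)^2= 22201 / 361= 61.50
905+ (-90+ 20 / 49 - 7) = 39612 / 49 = 808.41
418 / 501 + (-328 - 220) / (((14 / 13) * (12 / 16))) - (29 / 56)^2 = -677.91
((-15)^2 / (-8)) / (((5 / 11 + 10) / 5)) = -13.45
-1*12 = -12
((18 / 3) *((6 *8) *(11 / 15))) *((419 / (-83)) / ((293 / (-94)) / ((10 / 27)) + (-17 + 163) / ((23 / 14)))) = -1913214336 / 144370781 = -13.25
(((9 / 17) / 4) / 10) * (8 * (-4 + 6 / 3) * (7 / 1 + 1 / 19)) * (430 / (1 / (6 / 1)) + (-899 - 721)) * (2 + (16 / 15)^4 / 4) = -2017658368 / 605625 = -3331.53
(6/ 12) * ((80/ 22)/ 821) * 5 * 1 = 100/ 9031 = 0.01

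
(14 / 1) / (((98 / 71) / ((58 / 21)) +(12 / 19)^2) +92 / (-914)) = 17.54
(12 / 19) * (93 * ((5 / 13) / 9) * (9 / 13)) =5580 / 3211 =1.74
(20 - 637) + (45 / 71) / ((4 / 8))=-615.73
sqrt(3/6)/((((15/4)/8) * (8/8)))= 16 * sqrt(2)/15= 1.51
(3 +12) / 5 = 3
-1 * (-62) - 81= -19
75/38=1.97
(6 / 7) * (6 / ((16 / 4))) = 9 / 7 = 1.29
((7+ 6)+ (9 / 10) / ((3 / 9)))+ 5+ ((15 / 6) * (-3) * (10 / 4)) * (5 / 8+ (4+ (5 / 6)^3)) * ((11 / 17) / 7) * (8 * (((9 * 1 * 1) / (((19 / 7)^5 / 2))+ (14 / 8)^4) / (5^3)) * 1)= 7378437443297 / 484919228160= 15.22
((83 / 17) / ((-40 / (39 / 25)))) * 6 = -9711 / 8500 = -1.14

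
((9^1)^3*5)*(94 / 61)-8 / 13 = 4453702 / 793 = 5616.27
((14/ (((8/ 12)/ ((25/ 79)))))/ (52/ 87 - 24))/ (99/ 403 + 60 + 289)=-18407025/ 22638149624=-0.00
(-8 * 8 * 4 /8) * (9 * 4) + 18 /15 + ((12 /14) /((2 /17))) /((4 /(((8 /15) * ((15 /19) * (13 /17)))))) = -764892 /665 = -1150.21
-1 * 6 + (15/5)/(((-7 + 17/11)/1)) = -131/20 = -6.55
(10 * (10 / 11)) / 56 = 25 / 154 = 0.16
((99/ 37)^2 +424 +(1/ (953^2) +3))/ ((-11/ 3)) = -1619420206335/ 13676719331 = -118.41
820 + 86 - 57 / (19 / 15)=861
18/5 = 3.60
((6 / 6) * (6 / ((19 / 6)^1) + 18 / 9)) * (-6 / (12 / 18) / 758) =-333 / 7201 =-0.05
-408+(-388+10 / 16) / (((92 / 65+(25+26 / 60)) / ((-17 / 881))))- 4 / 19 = -285999689309 / 701096276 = -407.93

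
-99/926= -0.11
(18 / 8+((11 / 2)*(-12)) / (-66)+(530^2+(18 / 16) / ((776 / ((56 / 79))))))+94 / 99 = 1704834559775 / 6069096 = 280904.20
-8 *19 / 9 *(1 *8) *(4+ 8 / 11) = -63232 / 99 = -638.71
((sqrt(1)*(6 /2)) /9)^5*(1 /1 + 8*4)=11 /81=0.14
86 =86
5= 5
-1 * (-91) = 91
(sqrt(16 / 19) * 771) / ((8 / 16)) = 6168 * sqrt(19) / 19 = 1415.04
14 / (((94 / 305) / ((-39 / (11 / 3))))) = -249795 / 517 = -483.16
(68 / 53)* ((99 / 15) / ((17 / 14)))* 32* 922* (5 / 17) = 60514.31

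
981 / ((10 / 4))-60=1662 / 5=332.40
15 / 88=0.17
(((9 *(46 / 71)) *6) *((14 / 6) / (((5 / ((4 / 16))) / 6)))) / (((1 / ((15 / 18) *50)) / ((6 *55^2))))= 1314967500 / 71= 18520669.01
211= 211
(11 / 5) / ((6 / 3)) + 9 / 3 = 41 / 10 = 4.10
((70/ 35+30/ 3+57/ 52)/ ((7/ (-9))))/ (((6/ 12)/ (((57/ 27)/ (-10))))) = 12939/ 1820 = 7.11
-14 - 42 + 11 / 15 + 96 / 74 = -29953 / 555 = -53.97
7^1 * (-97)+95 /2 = -1263 /2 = -631.50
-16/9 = -1.78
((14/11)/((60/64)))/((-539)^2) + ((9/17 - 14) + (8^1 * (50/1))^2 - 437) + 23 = 18576782020879/116415915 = 159572.53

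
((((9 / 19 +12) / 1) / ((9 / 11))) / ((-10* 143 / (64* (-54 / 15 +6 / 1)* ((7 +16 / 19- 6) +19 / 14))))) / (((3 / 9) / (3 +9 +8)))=-51631872 / 164255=-314.34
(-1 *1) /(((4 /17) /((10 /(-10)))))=17 /4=4.25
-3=-3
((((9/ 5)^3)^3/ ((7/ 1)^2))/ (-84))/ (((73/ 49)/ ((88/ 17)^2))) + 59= 58.13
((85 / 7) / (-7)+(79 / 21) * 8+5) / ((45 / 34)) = 166736 / 6615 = 25.21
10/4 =5/2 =2.50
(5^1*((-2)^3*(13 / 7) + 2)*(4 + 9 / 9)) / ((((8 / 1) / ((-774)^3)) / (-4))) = -521645427000 / 7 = -74520775285.71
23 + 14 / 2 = 30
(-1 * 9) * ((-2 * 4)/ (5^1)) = 72/ 5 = 14.40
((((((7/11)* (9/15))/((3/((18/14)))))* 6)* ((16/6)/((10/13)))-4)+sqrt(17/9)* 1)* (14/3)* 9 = -6888/275+14* sqrt(17) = 32.68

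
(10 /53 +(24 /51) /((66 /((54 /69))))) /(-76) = -22141 /8662214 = -0.00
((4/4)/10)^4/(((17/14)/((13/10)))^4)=68574961/522006250000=0.00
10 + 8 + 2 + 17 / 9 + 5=242 / 9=26.89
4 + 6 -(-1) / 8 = 81 / 8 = 10.12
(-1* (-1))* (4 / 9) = 4 / 9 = 0.44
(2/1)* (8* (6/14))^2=1152/49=23.51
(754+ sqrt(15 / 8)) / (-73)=-10.35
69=69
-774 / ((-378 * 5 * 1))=43 / 105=0.41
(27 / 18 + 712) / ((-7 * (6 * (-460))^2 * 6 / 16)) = -1427 / 39992400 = -0.00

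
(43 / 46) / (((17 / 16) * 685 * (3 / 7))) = 2408 / 803505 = 0.00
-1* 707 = -707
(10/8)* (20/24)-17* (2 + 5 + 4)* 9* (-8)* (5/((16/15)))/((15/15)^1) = 1514725/24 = 63113.54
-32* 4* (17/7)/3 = -2176/21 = -103.62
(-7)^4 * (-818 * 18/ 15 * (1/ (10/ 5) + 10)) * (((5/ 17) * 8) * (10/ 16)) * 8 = -291136785.88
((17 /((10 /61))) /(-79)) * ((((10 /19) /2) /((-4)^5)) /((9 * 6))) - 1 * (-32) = 5311955981 /165998592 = 32.00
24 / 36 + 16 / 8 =8 / 3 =2.67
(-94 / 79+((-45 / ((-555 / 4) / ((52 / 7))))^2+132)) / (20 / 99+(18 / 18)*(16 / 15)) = 107.68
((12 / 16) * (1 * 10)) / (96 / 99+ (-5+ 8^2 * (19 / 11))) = 99 / 1406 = 0.07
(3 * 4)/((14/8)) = 48/7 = 6.86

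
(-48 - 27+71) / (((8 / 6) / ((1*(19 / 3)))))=-19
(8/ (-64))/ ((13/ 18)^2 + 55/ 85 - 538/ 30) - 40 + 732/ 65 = -1724459939/ 60020870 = -28.73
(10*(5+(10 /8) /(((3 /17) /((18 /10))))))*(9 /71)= 45 /2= 22.50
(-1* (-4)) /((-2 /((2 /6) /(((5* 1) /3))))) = -2 /5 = -0.40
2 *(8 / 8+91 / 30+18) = 661 / 15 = 44.07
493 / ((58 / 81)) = 1377 / 2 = 688.50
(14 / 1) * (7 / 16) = 6.12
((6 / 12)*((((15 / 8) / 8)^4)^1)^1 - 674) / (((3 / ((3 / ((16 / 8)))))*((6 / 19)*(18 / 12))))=-429697094317 / 603979776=-711.44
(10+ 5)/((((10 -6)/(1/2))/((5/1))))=75/8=9.38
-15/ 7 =-2.14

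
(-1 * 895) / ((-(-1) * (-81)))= 895 / 81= 11.05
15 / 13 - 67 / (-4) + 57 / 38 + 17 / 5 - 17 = 1509 / 260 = 5.80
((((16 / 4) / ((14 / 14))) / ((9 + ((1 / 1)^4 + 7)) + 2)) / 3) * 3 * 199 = 796 / 19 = 41.89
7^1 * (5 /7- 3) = -16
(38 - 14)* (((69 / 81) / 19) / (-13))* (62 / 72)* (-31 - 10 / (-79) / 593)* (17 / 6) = 17602685887 / 2811803787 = 6.26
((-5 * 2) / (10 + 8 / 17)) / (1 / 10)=-850 / 89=-9.55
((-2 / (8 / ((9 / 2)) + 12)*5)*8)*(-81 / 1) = 14580 / 31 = 470.32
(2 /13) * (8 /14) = 8 /91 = 0.09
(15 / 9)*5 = 25 / 3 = 8.33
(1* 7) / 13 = 7 / 13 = 0.54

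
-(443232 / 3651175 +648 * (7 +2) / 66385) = -763992 / 3651175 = -0.21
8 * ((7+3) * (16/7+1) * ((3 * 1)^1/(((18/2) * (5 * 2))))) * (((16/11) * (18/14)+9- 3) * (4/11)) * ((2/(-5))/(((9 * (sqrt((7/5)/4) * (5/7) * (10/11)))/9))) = -297344 * sqrt(35)/67375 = -26.11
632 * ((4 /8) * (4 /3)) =1264 /3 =421.33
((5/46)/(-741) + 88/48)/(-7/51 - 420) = -531131/121726787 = -0.00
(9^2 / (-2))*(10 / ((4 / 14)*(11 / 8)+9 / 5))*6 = -340200 / 307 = -1108.14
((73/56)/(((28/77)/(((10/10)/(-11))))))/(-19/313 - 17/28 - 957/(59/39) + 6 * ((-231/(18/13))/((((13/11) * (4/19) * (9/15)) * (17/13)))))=68752641/1215366721232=0.00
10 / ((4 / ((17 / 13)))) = 85 / 26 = 3.27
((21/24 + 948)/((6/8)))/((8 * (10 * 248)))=7591/119040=0.06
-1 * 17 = -17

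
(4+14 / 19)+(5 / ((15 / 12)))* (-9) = -594 / 19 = -31.26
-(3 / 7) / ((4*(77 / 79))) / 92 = -237 / 198352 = -0.00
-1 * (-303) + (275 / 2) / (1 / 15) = 4731 / 2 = 2365.50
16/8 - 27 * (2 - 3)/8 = 43/8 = 5.38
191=191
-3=-3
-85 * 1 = -85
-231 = -231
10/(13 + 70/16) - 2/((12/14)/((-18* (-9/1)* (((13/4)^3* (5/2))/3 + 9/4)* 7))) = -726326731/8896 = -81646.44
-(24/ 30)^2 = -16/ 25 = -0.64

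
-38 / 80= -19 / 40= -0.48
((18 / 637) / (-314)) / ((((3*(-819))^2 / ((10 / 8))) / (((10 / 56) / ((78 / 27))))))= -25 / 21704798056032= -0.00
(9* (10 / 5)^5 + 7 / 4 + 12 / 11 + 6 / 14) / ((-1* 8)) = -89711 / 2464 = -36.41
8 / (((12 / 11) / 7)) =154 / 3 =51.33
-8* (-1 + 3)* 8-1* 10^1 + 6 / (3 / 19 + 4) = -10788 / 79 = -136.56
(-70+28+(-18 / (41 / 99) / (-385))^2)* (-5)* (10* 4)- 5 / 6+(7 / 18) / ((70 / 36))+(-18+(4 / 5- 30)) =8349.62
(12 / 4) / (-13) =-0.23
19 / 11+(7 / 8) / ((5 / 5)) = 229 / 88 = 2.60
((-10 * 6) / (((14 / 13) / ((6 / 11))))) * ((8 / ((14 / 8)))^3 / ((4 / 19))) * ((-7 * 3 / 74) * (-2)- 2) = 19753.71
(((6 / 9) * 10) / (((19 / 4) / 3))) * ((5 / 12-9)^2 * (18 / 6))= 53045 / 57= 930.61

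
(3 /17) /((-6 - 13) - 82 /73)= -219 /24973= -0.01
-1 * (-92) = 92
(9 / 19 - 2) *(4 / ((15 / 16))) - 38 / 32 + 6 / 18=-7.37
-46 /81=-0.57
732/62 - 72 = -1866/31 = -60.19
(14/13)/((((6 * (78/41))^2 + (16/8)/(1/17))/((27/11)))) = 45387/2820961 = 0.02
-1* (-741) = 741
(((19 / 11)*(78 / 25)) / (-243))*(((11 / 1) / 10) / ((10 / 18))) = -247 / 5625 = -0.04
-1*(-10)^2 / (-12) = 8.33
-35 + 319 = 284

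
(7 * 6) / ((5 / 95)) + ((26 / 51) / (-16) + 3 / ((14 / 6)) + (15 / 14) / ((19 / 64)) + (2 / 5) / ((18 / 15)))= 2075459 / 2584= 803.20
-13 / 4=-3.25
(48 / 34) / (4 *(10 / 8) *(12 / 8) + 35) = 48 / 1445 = 0.03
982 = 982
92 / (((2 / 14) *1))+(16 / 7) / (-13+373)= 644.01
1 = 1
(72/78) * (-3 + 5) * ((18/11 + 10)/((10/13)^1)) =1536/55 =27.93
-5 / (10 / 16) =-8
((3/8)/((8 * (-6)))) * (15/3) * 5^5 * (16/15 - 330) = 7709375/192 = 40152.99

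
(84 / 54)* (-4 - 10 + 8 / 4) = -56 / 3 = -18.67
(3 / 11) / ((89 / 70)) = 210 / 979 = 0.21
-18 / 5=-3.60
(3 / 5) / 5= 0.12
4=4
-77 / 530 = -0.15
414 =414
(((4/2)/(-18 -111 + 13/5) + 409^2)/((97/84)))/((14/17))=2695900341/15326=175903.72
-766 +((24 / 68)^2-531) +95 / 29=-10841658 / 8381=-1293.60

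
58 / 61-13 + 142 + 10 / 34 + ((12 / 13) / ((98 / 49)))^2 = 22863148 / 175253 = 130.46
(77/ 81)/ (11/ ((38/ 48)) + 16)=1463/ 46008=0.03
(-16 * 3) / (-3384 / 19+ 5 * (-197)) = 912 / 22099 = 0.04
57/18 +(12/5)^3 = 12743/750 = 16.99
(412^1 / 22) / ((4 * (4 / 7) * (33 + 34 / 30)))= 10815 / 45056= 0.24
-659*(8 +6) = -9226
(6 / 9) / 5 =2 / 15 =0.13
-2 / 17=-0.12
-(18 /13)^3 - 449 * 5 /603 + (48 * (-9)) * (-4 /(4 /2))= 1136170463 /1324791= 857.62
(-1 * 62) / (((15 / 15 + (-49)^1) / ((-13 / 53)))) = -403 / 1272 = -0.32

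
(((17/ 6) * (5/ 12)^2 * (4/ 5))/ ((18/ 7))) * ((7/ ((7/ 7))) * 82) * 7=1195355/ 1944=614.89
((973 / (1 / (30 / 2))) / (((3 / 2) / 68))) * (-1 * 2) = -1323280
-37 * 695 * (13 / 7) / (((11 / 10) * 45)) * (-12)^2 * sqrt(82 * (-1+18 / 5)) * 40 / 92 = -21394880 * sqrt(5330) / 1771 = -881972.20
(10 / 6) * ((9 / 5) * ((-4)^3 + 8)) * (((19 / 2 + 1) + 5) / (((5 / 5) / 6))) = -15624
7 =7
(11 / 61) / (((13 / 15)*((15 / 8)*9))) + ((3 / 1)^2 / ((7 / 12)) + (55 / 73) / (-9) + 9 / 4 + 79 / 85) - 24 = -2258173471 / 413327460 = -5.46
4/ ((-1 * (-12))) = 1/ 3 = 0.33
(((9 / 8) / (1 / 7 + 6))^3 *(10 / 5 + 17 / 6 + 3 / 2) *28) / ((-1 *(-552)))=3695139 / 1872548864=0.00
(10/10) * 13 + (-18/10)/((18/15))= 23/2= 11.50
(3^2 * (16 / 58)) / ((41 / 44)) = 3168 / 1189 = 2.66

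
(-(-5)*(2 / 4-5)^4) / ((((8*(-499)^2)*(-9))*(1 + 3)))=-3645 / 127488512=-0.00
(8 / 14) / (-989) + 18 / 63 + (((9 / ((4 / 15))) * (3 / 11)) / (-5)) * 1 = -67701 / 43516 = -1.56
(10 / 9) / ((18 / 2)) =10 / 81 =0.12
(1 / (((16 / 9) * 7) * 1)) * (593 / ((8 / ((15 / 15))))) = 5337 / 896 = 5.96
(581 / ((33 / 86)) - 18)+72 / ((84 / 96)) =364612 / 231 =1578.41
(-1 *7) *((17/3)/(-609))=17/261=0.07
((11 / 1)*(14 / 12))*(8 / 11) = 28 / 3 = 9.33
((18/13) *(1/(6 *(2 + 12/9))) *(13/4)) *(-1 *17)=-153/40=-3.82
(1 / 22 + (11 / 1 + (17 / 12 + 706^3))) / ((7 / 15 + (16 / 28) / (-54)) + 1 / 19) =278004742401645 / 401896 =691733041.39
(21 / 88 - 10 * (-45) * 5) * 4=198021 / 22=9000.95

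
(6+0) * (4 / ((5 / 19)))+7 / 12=5507 / 60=91.78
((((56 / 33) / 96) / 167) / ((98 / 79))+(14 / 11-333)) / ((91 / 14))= -307128953 / 6018012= -51.03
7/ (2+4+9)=0.47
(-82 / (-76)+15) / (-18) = -611 / 684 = -0.89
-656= -656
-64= -64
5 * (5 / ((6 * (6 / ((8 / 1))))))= 50 / 9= 5.56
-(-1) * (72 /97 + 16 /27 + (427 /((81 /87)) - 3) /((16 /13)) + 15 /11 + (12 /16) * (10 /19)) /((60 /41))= 7446670879 /29193120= 255.08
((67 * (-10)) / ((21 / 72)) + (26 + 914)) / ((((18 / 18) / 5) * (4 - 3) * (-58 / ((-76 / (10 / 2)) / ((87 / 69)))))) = -8303000 / 5887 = -1410.40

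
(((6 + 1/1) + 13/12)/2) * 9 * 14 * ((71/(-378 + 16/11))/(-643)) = 1590897/10653224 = 0.15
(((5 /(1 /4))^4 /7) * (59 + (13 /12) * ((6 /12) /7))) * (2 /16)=24812500 /147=168792.52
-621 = -621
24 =24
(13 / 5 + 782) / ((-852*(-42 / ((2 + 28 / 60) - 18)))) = -914059 / 2683800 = -0.34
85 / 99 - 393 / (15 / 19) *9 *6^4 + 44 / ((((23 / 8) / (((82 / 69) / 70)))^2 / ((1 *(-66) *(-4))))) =-197053855287252371 / 33937717275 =-5806337.94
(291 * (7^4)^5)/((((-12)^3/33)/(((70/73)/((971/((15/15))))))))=-2979842184884320177345/6804768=-437905037303890.47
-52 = -52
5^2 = 25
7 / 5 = 1.40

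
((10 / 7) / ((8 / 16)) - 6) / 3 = -22 / 21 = -1.05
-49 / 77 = -0.64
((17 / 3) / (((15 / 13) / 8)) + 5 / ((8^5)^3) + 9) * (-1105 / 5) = -16896696561336107581 / 1583296743997440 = -10671.84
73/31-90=-2717/31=-87.65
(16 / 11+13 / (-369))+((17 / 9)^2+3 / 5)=1020533 / 182655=5.59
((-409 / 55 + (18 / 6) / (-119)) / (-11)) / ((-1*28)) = -12209 / 503965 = -0.02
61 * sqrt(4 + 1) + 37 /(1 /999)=61 * sqrt(5) + 36963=37099.40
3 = 3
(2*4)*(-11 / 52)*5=-110 / 13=-8.46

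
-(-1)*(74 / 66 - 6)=-161 / 33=-4.88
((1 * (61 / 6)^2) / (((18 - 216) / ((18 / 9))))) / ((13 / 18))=-3721 / 2574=-1.45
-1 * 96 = -96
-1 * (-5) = 5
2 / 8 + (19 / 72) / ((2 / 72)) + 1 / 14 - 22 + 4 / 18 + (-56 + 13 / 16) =-67681 / 1008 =-67.14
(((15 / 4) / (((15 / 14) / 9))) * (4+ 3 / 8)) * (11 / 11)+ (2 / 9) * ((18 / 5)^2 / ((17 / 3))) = 138.32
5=5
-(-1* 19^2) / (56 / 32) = 1444 / 7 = 206.29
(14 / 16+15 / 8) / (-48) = -11 / 192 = -0.06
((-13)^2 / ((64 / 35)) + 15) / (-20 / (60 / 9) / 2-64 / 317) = -2179375 / 34528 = -63.12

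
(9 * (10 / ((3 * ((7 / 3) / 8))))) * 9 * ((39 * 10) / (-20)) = -126360 / 7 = -18051.43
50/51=0.98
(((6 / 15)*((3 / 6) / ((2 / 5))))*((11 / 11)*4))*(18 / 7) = 36 / 7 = 5.14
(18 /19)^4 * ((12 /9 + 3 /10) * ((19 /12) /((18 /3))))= 11907 /34295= 0.35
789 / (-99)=-263 / 33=-7.97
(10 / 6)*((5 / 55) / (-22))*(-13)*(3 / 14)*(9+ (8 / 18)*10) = 65 / 252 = 0.26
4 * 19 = 76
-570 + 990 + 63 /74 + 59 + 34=38025 /74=513.85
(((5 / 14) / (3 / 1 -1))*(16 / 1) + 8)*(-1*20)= -1520 / 7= -217.14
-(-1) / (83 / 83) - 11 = -10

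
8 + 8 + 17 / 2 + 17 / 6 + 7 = 103 / 3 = 34.33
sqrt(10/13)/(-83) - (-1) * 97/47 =97/47 - sqrt(130)/1079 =2.05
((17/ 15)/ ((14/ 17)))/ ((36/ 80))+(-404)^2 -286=30794348/ 189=162933.06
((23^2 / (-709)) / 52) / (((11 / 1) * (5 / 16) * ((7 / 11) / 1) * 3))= -2116 / 967785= -0.00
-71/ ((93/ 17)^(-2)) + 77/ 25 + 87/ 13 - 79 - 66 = -212276936/ 93925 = -2260.07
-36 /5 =-7.20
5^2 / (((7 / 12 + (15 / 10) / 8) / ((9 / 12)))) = 900 / 37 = 24.32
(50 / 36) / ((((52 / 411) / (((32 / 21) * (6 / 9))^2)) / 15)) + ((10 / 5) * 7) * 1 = 9490358 / 51597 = 183.93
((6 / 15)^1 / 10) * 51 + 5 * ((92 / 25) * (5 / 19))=3269 / 475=6.88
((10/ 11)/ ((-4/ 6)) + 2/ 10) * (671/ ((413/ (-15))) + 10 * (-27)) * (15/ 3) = 7780800/ 4543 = 1712.70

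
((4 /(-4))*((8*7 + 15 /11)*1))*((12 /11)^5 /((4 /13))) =-510292224 /1771561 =-288.05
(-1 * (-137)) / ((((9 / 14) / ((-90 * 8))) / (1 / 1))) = -153440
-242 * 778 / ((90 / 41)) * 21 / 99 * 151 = -370878046 / 135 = -2747244.79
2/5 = 0.40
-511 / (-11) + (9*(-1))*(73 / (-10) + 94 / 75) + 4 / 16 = 111237 / 1100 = 101.12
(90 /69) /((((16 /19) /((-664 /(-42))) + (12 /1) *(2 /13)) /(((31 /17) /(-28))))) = -635531 /14210504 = -0.04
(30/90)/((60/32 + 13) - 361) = -8/8307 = -0.00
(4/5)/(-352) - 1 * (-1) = 1.00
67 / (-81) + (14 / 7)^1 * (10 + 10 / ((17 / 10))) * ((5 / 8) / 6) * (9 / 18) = 9113 / 11016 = 0.83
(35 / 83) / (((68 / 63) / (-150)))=-165375 / 2822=-58.60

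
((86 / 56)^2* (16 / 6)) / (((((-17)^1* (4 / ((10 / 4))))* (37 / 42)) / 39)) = -360555 / 35224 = -10.24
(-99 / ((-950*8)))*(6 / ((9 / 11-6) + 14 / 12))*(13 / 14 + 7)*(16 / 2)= -1087911 / 881125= -1.23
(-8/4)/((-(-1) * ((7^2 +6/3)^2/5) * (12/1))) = -0.00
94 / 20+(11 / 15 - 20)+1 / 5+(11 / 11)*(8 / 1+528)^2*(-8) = -68951471 / 30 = -2298382.37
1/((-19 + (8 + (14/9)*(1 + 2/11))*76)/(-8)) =-792/72143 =-0.01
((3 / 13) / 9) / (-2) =-1 / 78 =-0.01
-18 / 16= -9 / 8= -1.12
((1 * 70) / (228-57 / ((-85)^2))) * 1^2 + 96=96.31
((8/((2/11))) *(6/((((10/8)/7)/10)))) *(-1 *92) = -1360128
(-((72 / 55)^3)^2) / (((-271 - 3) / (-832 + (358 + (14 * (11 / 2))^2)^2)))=2753231704400461824 / 3792247765625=726015.78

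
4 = 4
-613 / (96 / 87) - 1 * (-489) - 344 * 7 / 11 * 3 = -254587 / 352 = -723.26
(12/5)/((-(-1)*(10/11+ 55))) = 44/1025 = 0.04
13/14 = 0.93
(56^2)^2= 9834496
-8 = -8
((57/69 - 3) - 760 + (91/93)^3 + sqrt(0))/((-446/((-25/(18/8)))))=-704152303850/37129923477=-18.96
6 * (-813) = -4878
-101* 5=-505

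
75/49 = 1.53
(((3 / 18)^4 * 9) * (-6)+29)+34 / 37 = 26531 / 888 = 29.88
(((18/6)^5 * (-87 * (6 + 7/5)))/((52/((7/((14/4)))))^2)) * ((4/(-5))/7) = 782217/29575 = 26.45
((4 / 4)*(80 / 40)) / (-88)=-0.02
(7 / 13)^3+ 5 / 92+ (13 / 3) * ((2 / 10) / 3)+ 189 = 1723606577 / 9095580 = 189.50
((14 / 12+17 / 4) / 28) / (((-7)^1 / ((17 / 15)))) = -221 / 7056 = -0.03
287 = 287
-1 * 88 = -88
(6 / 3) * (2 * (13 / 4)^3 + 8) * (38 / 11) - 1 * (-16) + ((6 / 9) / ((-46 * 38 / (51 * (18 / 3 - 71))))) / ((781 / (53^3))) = 2147797745 / 2730376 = 786.63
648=648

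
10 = 10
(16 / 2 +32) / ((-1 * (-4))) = 10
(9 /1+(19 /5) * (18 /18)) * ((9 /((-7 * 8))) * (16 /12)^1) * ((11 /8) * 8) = -1056 /35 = -30.17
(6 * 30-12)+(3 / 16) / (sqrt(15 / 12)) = 3 * sqrt(5) / 40+168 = 168.17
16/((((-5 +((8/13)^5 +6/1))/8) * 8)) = 5940688/404061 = 14.70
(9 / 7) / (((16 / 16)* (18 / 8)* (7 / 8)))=32 / 49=0.65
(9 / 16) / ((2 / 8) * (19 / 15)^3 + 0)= 30375 / 27436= 1.11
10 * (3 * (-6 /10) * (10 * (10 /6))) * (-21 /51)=123.53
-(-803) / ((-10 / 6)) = -2409 / 5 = -481.80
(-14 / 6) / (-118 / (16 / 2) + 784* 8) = -28 / 75087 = -0.00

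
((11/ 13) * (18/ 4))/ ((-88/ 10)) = -0.43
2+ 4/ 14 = 16/ 7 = 2.29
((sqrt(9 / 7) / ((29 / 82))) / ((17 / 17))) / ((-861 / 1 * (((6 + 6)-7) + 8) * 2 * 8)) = -sqrt(7) / 147784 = -0.00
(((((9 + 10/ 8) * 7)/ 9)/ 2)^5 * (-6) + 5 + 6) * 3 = -1943647821215/ 107495424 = -18081.21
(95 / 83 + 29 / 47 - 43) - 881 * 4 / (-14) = 5747465 / 27307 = 210.48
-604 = -604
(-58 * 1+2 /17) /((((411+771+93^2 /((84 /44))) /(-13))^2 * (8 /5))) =-1697605 /9060774291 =-0.00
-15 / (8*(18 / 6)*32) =-5 / 256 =-0.02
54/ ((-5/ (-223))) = 12042/ 5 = 2408.40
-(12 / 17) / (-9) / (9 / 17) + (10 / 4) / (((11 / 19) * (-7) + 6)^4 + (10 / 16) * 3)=138165752 / 457598781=0.30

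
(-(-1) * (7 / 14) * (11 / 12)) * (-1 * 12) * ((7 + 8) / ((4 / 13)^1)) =-2145 / 8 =-268.12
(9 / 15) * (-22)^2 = 1452 / 5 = 290.40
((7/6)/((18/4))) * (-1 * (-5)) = 35/27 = 1.30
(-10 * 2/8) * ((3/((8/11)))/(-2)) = 165/32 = 5.16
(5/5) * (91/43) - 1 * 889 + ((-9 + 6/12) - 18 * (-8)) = -64619/86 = -751.38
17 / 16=1.06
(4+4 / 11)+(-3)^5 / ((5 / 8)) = -21144 / 55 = -384.44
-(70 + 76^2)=-5846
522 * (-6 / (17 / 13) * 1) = -2395.06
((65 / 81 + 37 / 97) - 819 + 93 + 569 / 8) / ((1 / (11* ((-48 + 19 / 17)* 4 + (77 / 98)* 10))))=3221207843579 / 2493288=1291951.77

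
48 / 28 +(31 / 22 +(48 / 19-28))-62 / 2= -156103 / 2926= -53.35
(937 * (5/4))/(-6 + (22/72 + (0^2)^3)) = -8433/41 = -205.68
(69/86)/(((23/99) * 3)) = 99/86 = 1.15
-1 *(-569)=569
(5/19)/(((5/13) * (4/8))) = 26/19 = 1.37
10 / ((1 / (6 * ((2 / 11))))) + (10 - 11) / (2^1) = 229 / 22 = 10.41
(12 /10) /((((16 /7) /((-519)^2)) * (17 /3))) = 16969743 /680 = 24955.50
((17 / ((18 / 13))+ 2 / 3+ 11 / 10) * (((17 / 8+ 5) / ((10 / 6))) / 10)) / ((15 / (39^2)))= 761007 / 1250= 608.81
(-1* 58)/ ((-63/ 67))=3886/ 63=61.68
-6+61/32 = -131/32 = -4.09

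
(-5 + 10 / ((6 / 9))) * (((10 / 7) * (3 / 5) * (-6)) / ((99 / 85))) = -3400 / 77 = -44.16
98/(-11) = -98/11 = -8.91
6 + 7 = 13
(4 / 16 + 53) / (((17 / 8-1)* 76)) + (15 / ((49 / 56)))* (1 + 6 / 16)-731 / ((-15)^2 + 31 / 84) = 316500425 / 15106938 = 20.95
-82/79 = -1.04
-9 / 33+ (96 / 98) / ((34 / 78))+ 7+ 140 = 1365054 / 9163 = 148.97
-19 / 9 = -2.11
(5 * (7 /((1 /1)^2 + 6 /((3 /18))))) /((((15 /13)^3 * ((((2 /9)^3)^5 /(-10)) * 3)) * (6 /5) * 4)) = -13030451524623897 /4849664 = -2686877178.42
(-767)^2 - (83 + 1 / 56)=32939535 / 56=588205.98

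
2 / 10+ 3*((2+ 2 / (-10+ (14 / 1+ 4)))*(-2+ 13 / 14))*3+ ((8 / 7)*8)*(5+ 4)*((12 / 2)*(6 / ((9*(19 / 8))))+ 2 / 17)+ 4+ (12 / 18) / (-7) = 35454869 / 271320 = 130.68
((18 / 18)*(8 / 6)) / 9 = 4 / 27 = 0.15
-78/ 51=-1.53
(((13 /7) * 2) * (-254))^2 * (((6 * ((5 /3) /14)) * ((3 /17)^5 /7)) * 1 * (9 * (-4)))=-1907624571840 /3409076657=-559.57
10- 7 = 3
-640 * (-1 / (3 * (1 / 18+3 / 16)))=6144 / 7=877.71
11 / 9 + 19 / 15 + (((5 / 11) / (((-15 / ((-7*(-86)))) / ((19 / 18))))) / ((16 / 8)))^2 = 167925653 / 1764180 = 95.19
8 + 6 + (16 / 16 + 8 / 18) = 139 / 9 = 15.44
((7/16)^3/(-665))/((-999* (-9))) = -49/3498577920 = -0.00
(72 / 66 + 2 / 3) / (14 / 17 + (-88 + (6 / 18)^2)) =-2958 / 146531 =-0.02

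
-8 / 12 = -2 / 3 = -0.67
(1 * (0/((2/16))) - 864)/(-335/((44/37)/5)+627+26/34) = 215424/194669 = 1.11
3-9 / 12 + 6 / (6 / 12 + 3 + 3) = 165 / 52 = 3.17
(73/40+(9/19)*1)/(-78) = -1747/59280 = -0.03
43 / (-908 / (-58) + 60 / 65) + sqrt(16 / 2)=5.42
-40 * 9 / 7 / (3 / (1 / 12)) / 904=-5 / 3164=-0.00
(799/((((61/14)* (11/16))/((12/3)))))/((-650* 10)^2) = 0.00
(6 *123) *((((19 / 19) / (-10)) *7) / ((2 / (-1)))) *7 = 18081 / 10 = 1808.10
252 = 252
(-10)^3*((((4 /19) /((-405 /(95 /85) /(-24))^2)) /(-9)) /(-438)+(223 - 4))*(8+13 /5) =-963966576502568 /415252251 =-2321400.00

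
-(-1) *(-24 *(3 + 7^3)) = -8304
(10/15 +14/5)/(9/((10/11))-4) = 104/177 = 0.59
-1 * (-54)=54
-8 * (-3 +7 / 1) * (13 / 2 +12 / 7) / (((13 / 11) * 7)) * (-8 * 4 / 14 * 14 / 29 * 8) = 5181440 / 18473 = 280.49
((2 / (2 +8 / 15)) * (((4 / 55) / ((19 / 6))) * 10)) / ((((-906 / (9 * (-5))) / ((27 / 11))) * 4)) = 36450 / 6595831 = 0.01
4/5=0.80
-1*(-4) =4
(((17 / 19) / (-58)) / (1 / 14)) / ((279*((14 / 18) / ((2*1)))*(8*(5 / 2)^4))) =-68 / 10675625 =-0.00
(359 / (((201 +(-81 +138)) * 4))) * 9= 1077 / 344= 3.13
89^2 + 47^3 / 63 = 602846 / 63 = 9568.98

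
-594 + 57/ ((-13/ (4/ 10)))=-38724/ 65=-595.75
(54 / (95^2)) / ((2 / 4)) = 108 / 9025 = 0.01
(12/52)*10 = 30/13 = 2.31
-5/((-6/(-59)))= -295/6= -49.17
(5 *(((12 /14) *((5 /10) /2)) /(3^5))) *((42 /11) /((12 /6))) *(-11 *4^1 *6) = -2.22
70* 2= 140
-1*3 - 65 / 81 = -308 / 81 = -3.80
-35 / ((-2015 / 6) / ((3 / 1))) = 126 / 403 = 0.31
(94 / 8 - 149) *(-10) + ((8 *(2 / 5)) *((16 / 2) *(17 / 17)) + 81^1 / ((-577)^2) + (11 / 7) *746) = 59902921853 / 23305030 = 2570.39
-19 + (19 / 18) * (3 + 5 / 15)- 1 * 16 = -850 / 27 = -31.48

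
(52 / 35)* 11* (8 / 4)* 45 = 10296 / 7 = 1470.86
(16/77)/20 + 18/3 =2314/385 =6.01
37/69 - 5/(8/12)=-961/138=-6.96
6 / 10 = 3 / 5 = 0.60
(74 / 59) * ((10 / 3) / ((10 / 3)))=74 / 59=1.25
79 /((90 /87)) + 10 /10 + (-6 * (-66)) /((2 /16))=97361 /30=3245.37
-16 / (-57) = 16 / 57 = 0.28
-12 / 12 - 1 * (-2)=1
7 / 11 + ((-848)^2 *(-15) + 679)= -118644684 / 11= -10785880.36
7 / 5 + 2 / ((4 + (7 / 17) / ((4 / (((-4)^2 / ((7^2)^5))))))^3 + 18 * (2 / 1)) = 114609917199926539489571125429 / 80711209298904514212816608310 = 1.42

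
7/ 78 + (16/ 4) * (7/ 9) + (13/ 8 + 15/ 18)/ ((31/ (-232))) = -110239/ 7254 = -15.20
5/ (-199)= -5/ 199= -0.03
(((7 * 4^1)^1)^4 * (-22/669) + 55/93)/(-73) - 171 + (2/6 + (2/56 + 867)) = 973.25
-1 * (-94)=94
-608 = -608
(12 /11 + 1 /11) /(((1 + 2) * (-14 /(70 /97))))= -65 /3201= -0.02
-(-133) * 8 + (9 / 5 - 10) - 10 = 5229 / 5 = 1045.80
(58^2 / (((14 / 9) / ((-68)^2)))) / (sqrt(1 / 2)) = 69998112*sqrt(2) / 7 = 14141754.19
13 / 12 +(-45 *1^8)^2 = 24313 / 12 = 2026.08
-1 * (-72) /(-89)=-0.81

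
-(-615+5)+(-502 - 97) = 11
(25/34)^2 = 625/1156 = 0.54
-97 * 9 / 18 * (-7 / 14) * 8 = 194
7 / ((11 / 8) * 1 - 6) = -56 / 37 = -1.51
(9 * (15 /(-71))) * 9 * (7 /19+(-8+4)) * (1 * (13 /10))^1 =217971 /2698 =80.79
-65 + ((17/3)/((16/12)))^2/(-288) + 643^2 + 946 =1909232351/4608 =414329.94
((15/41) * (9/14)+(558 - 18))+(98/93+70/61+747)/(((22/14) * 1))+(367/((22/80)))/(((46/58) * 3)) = 39392134597/24964982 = 1577.90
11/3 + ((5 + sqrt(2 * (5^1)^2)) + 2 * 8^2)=5 * sqrt(2) + 410/3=143.74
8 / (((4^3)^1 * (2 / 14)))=7 / 8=0.88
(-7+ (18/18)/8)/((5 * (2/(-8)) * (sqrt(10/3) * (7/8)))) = 22 * sqrt(30)/35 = 3.44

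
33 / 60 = 11 / 20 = 0.55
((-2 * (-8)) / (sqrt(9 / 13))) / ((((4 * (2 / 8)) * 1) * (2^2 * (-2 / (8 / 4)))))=-4 * sqrt(13) / 3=-4.81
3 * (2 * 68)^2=55488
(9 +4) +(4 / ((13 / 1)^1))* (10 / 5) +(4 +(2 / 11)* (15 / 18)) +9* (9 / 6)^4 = 434693 / 6864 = 63.33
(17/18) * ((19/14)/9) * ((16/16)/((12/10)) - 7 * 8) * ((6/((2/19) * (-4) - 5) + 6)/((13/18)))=-213826/4017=-53.23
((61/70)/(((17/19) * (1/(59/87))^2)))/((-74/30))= -4034479/22217538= -0.18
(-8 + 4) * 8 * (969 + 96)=-34080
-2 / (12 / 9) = -3 / 2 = -1.50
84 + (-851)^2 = 724285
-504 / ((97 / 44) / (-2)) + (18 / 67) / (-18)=2971487 / 6499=457.22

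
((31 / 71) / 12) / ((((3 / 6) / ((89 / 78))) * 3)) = 2759 / 99684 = 0.03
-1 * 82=-82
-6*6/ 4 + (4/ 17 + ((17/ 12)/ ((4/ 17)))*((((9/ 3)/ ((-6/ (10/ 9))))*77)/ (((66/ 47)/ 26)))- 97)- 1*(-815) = -89438633/ 22032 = -4059.49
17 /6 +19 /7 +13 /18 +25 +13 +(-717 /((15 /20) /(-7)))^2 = 2821323221 /63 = 44782908.27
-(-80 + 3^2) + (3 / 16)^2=18185 / 256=71.04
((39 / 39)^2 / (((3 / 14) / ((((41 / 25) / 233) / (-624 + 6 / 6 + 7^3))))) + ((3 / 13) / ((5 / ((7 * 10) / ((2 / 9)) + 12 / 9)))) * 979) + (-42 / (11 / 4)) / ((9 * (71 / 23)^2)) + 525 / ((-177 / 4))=5443231526106577 / 381142448500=14281.36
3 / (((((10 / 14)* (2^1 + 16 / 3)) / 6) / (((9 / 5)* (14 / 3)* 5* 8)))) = 63504 / 55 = 1154.62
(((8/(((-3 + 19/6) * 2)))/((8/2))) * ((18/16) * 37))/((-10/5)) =-999/8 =-124.88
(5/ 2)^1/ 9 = 5/ 18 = 0.28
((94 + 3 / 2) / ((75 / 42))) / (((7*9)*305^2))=191 / 20930625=0.00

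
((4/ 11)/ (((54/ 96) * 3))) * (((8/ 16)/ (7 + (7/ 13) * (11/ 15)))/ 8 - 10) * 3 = -461050/ 71379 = -6.46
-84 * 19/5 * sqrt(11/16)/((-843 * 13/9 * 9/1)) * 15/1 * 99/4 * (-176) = -1738044 * sqrt(11)/3653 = -1578.00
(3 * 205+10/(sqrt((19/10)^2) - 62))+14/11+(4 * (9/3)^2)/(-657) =297308323/482603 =616.05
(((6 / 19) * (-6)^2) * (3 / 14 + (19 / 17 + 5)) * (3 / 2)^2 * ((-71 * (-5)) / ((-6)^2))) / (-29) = -55.07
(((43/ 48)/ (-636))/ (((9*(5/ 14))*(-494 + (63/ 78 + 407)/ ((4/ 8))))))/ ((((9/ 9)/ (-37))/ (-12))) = -3913/ 6468120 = -0.00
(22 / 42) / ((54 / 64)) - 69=-38771 / 567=-68.38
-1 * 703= -703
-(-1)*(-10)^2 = 100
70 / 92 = 35 / 46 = 0.76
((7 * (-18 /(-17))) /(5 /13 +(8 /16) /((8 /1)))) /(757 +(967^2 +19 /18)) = 157248 /8877445169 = 0.00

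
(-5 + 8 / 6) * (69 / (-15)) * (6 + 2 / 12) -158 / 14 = 58417 / 630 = 92.73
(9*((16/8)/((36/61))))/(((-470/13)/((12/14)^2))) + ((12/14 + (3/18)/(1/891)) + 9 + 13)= 3932081/23030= 170.74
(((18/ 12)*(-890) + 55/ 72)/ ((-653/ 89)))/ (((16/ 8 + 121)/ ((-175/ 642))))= -1496212375/ 3712665456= -0.40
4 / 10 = 2 / 5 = 0.40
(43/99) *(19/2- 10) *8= -172/99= -1.74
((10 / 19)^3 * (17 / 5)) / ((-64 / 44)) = -4675 / 13718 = -0.34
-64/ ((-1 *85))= 64/ 85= 0.75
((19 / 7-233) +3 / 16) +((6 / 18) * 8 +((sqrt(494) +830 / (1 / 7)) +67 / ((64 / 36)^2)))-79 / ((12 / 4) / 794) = -27426379 / 1792 +sqrt(494) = -15282.67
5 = 5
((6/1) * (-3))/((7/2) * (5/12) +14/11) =-4752/721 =-6.59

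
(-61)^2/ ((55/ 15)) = 11163/ 11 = 1014.82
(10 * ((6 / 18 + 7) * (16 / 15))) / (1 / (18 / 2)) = 704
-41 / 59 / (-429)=41 / 25311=0.00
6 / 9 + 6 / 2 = 11 / 3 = 3.67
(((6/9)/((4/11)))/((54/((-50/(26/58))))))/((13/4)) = -15950/13689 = -1.17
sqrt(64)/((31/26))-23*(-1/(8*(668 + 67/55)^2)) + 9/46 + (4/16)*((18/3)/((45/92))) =385294447190807/38637619701480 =9.97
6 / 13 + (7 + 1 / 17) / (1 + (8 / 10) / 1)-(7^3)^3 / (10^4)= -26725381441 / 6630000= -4030.98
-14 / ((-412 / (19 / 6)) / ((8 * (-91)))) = -24206 / 309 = -78.34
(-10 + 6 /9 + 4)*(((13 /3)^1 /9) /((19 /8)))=-1664 /1539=-1.08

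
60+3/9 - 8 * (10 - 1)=-35/3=-11.67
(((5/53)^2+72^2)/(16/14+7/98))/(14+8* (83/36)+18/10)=9173985030/73587373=124.67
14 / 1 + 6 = 20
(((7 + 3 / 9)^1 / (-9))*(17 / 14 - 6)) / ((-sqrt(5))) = -737*sqrt(5) / 945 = -1.74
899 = 899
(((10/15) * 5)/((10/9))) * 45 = 135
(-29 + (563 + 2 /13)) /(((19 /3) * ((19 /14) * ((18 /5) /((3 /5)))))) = 48608 /4693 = 10.36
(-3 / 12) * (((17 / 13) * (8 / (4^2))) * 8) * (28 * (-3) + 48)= 612 / 13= 47.08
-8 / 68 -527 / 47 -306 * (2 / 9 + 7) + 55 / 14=-24803857 / 11186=-2217.40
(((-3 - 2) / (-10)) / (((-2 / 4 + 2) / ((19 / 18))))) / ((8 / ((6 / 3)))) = 19 / 216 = 0.09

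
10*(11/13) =110/13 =8.46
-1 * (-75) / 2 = 75 / 2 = 37.50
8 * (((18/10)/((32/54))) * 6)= 729/5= 145.80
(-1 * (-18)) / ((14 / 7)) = 9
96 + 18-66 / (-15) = 592 / 5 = 118.40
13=13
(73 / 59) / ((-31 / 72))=-5256 / 1829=-2.87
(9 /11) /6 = 3 /22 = 0.14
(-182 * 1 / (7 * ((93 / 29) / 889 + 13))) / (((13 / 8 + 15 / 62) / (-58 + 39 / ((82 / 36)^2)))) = 7053554963728 / 130461483769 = 54.07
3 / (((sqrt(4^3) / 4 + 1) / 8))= 8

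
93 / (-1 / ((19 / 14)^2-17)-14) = -276303 / 41398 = -6.67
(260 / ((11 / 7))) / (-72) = -455 / 198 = -2.30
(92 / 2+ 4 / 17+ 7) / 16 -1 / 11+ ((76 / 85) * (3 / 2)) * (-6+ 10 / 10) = -10381 / 2992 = -3.47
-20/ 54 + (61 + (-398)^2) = 4278545/ 27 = 158464.63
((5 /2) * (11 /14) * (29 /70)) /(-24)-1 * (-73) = 686465 /9408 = 72.97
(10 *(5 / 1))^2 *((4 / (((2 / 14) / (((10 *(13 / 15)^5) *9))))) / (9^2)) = 83169632 / 2187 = 38029.10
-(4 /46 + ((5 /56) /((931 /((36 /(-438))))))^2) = -0.09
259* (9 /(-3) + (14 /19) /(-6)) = -46102 /57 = -808.81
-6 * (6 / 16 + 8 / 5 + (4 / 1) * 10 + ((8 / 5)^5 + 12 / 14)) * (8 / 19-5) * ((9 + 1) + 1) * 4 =26788247343 / 415625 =64452.93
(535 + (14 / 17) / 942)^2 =18350531197504 / 64112049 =286225.94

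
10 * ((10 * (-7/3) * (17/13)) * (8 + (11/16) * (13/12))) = -4995025/1872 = -2668.28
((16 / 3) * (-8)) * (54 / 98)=-23.51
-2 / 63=-0.03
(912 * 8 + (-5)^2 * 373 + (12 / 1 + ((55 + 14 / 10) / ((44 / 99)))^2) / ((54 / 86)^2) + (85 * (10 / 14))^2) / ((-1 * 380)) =-72849491587 / 452466000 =-161.01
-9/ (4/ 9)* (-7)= 567/ 4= 141.75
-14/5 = -2.80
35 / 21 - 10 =-25 / 3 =-8.33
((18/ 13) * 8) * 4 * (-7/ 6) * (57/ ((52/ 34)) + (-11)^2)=-1382640/ 169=-8181.30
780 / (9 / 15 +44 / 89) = 347100 / 487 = 712.73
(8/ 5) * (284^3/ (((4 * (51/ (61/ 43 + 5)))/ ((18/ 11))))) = 75865678848/ 40205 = 1886971.24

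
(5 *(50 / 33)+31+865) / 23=29818 / 759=39.29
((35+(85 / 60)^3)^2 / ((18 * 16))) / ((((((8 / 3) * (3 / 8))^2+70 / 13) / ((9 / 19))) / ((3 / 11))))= 55591177837 / 552510554112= 0.10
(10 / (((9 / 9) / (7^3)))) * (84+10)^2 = 30307480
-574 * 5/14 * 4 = -820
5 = 5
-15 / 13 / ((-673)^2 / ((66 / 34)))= -495 / 100097309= -0.00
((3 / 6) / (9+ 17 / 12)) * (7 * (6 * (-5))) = -252 / 25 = -10.08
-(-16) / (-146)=-8 / 73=-0.11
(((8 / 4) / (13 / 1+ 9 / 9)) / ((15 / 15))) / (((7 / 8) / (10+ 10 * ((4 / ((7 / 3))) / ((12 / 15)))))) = 1760 / 343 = 5.13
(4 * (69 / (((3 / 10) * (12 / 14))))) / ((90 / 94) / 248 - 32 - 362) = -37532320 / 13777257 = -2.72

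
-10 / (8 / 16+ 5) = -20 / 11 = -1.82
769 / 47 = 16.36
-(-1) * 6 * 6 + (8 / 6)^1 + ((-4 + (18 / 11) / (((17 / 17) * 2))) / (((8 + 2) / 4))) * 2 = 1148 / 33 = 34.79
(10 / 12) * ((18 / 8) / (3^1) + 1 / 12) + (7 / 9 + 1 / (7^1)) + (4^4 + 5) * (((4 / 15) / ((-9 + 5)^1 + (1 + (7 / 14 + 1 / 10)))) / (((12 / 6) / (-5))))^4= 258743 / 81648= 3.17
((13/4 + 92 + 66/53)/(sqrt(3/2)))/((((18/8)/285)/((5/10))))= 215935 *sqrt(6)/106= 4989.91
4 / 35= 0.11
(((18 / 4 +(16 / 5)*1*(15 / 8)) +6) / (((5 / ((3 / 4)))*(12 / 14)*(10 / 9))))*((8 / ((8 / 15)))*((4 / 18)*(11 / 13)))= 7.33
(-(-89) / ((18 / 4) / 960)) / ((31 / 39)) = 740480 / 31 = 23886.45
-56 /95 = -0.59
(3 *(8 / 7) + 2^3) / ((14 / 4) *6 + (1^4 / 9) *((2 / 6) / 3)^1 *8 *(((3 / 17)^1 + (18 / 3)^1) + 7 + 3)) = 110160 / 217819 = 0.51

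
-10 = -10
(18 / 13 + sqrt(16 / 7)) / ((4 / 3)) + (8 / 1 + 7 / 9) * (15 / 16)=3 * sqrt(7) / 7 + 5783 / 624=10.40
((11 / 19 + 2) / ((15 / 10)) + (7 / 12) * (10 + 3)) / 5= 707 / 380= 1.86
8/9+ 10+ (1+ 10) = 21.89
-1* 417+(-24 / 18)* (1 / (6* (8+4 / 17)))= -262727 / 630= -417.03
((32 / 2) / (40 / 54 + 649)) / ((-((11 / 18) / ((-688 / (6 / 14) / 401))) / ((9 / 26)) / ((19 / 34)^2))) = 5069687616 / 290724823961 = 0.02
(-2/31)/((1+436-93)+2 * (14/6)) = -3/16213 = -0.00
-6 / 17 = -0.35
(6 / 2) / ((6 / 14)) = 7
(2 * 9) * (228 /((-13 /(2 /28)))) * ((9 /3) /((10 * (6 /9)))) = -4617 /455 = -10.15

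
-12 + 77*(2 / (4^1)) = 53 / 2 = 26.50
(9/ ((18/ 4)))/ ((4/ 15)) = 15/ 2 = 7.50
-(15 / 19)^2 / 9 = -25 / 361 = -0.07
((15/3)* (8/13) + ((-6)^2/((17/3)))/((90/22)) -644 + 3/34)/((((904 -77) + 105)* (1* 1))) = -1412813/2059720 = -0.69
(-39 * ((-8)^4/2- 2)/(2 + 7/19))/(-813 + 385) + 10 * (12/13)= 1223351/13910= 87.95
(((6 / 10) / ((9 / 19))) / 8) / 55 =19 / 6600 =0.00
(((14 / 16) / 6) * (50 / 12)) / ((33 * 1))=175 / 9504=0.02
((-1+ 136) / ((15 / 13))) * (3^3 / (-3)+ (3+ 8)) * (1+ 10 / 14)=2808 / 7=401.14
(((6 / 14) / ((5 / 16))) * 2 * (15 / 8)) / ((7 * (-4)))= -0.18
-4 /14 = -0.29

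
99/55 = 9/5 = 1.80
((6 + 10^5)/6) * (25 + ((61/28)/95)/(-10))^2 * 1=22108520117671163/2122680000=10415380.61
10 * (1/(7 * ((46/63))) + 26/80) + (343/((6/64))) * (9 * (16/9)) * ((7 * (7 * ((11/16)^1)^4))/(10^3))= 5705623601/8832000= 646.02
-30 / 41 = -0.73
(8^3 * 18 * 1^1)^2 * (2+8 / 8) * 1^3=254803968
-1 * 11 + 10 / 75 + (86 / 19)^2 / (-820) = -483622 / 44403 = -10.89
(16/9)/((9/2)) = 32/81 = 0.40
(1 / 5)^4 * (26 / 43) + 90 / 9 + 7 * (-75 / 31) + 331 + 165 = 489.07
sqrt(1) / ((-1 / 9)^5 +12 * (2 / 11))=649539 / 1417165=0.46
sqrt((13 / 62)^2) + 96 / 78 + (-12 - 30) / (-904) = 1.49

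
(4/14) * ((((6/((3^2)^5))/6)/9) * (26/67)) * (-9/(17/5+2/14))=-65/122644773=-0.00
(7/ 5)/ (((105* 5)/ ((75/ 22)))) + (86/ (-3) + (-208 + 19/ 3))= -76007/ 330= -230.32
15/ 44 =0.34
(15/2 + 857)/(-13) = -66.50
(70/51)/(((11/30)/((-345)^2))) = 83317500/187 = 445548.13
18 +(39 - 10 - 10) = 37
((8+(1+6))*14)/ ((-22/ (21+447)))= -49140/ 11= -4467.27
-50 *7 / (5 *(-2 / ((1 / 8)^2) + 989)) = -10 / 123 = -0.08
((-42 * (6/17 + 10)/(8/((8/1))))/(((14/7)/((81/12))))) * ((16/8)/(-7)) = 7128/17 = 419.29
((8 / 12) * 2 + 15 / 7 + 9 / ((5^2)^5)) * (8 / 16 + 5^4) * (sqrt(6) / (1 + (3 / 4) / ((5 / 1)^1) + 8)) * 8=1585469170336 * sqrt(6) / 833984375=4656.67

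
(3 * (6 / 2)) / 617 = 9 / 617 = 0.01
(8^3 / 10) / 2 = 128 / 5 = 25.60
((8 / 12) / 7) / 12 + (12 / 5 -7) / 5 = -2873 / 3150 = -0.91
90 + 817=907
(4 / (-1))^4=256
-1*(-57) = 57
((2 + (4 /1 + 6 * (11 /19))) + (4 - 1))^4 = 3154956561 /130321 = 24209.12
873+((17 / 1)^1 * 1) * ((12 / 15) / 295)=1287743 / 1475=873.05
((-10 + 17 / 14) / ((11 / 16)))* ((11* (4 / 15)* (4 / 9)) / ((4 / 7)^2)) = -2296 / 45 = -51.02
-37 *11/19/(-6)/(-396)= -37/4104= -0.01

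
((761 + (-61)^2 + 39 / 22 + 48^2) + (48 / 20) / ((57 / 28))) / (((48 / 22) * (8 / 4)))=14188909 / 9120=1555.80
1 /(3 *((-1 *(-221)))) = 1 /663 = 0.00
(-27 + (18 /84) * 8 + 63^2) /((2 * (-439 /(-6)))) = 82818 /3073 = 26.95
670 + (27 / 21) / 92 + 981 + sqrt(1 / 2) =sqrt(2) / 2 + 1063253 / 644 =1651.72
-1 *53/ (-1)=53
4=4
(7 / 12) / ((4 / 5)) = 35 / 48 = 0.73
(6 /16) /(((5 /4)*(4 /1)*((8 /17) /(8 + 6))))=357 /160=2.23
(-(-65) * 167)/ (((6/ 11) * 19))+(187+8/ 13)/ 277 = 430255451/ 410514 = 1048.09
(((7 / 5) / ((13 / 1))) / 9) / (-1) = -7 / 585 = -0.01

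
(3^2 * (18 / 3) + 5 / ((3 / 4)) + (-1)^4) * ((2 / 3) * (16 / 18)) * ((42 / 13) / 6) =19.68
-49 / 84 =-7 / 12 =-0.58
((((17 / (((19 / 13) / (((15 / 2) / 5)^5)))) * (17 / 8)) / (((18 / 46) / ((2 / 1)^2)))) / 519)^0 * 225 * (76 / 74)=8550 / 37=231.08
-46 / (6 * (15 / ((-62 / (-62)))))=-23 / 45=-0.51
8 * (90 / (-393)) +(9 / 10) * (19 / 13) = -8799 / 17030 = -0.52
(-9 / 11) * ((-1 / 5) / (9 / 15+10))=9 / 583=0.02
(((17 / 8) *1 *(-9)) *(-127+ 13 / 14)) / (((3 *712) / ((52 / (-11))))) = -1170195 / 219296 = -5.34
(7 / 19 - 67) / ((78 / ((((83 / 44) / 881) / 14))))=-0.00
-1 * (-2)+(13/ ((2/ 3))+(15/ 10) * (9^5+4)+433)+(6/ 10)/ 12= 1780681/ 20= 89034.05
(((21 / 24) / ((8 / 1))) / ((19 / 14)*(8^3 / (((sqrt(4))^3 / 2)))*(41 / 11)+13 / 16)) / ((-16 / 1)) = -539 / 51116608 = -0.00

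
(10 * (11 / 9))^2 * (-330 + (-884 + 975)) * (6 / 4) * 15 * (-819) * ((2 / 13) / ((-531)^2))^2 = 202433000 / 1033526071773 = 0.00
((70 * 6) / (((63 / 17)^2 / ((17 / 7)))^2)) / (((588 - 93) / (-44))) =-386201104 / 330812181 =-1.17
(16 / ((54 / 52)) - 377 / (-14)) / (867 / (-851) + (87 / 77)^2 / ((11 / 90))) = 9760312177 / 2173146246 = 4.49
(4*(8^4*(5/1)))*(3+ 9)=983040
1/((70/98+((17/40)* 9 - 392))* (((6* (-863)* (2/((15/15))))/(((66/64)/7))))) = 55/1498016112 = 0.00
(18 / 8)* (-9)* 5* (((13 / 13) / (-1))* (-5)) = -2025 / 4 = -506.25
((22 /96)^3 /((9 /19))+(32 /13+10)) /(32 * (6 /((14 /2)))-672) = -1131003251 /58381959168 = -0.02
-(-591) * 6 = 3546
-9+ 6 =-3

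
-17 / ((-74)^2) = -17 / 5476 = -0.00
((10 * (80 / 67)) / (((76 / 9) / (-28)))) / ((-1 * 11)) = 50400 / 14003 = 3.60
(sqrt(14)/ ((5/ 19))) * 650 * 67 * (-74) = -12246260 * sqrt(14) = -45821309.19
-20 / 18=-10 / 9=-1.11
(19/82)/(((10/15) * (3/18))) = 171/82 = 2.09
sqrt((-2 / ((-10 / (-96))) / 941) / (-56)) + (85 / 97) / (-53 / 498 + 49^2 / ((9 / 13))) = 126990 / 502576303 + 2 *sqrt(98805) / 32935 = 0.02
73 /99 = 0.74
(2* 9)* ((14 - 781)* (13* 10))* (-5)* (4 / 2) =17947800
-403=-403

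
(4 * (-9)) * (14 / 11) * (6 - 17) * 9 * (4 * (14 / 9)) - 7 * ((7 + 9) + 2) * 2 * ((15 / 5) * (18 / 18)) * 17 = 15372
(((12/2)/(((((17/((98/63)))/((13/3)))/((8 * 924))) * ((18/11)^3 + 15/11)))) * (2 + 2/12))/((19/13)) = 4537.75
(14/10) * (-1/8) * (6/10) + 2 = 379/200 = 1.90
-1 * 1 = -1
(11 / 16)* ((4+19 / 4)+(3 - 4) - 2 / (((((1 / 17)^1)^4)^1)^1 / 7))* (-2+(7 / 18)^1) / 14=1492009255 / 16128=92510.49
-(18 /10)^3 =-729 /125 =-5.83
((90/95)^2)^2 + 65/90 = 3583741/2345778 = 1.53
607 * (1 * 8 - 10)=-1214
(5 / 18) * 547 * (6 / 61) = 2735 / 183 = 14.95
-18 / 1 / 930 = -3 / 155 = -0.02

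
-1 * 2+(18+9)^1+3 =28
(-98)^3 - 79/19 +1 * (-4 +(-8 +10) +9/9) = -17882746/19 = -941197.16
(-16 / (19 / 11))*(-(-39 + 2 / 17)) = -116336 / 323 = -360.17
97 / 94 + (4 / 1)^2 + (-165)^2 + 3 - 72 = 2554265 / 94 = 27173.03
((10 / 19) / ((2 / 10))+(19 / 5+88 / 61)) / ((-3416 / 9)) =-410679 / 19795720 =-0.02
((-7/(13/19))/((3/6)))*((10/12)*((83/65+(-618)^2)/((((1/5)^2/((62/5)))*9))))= -1023540645890/4563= -224313093.55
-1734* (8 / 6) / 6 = -1156 / 3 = -385.33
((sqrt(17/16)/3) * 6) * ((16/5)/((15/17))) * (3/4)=34 * sqrt(17)/25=5.61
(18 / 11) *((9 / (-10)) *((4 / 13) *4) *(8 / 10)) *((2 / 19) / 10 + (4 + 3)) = -3452544 / 339625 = -10.17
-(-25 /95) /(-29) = -5 /551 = -0.01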